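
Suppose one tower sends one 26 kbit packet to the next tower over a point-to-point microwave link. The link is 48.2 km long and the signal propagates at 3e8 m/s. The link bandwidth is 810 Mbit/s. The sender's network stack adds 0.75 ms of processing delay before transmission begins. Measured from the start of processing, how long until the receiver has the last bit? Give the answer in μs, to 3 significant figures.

L = 26000 bits.
Transmission delay = L/R = 26000 / 810000000 = 32.0988 μs.
Propagation delay = d/s = 48200 m / 300000000 m/s = 160.667 μs.
Plus processing delay 0.75 ms = 750 μs.
Total = 943 μs.

943 μs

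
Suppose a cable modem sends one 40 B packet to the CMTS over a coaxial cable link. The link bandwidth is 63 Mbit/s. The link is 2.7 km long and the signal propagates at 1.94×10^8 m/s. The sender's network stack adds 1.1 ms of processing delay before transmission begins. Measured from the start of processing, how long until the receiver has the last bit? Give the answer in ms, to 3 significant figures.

L = 40 × 8 = 320 bits.
Transmission delay = L/R = 320 / 63000000 = 0.00507937 ms.
Propagation delay = d/s = 2700 m / 194000000 m/s = 0.0139175 ms.
Plus processing delay 1.1 ms = 1.1 ms.
Total = 1.12 ms.

1.12 ms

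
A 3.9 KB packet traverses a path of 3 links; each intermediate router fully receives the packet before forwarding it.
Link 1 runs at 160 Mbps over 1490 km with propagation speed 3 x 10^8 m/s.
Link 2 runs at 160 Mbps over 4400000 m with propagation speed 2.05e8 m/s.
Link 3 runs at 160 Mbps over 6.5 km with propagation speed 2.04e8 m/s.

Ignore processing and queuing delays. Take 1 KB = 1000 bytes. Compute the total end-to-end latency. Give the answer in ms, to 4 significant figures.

27.05 ms

L = 31200 bits.
Transmission delay per hop = L/R = 31200/160000000 = 0.195 ms; 3 hops → 0.585 ms.
Propagation delays (d/s per hop): 4.96667, 21.4634, 0.0318627 ms; sum = 26.4619 ms.
End-to-end = 27.05 ms.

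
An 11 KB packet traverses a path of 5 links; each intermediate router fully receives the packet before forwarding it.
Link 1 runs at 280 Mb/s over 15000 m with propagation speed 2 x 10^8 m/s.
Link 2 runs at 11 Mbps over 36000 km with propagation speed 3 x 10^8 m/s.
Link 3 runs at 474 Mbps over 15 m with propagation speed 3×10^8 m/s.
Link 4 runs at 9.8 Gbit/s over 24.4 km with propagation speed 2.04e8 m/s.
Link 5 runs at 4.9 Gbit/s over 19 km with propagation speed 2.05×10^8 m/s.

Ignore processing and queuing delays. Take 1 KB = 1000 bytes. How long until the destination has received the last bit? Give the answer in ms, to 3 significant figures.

L = 88000 bits.
Transmission delays (L/R per hop): 0.314286, 8, 0.185654, 0.00897959, 0.0179592 ms; sum = 8.52688 ms.
Propagation delays (d/s per hop): 0.075, 120, 5e-05, 0.119608, 0.0926829 ms; sum = 120.287 ms.
End-to-end = 129 ms.

129 ms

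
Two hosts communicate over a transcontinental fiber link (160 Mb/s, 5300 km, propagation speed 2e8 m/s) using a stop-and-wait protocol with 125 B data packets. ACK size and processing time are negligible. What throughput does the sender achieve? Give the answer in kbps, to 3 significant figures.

18.9 kbps

t_tx = L/R = 1000/160000000 = 6.25e-06 s.
t_prop = 5300000/200000000 = 0.0265 s; RTT = 0.053 s.
Cycle = t_tx + RTT = 0.0530063 s.
Throughput = L / cycle = 1000 / 0.0530063 = 18.9 kbps.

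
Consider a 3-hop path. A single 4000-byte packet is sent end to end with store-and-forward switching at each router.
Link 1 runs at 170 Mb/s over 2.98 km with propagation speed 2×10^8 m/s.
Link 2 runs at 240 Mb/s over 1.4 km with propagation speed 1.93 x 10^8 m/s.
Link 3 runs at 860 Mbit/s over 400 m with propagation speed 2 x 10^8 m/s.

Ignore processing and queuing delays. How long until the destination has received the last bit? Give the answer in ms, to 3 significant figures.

L = 4000 × 8 = 32000 bits.
Transmission delays (L/R per hop): 0.188235, 0.133333, 0.0372093 ms; sum = 0.358778 ms.
Propagation delays (d/s per hop): 0.0149, 0.00725389, 0.002 ms; sum = 0.0241539 ms.
End-to-end = 0.383 ms.

0.383 ms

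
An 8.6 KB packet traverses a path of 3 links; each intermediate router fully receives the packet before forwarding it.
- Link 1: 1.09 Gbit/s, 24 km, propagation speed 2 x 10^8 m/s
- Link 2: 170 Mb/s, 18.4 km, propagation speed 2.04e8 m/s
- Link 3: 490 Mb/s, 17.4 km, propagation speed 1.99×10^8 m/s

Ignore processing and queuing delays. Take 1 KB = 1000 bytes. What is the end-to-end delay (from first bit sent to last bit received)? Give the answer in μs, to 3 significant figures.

906 μs

L = 68800 bits.
Transmission delays (L/R per hop): 63.1193, 404.706, 140.408 μs; sum = 608.233 μs.
Propagation delays (d/s per hop): 120, 90.1961, 87.4372 μs; sum = 297.633 μs.
End-to-end = 906 μs.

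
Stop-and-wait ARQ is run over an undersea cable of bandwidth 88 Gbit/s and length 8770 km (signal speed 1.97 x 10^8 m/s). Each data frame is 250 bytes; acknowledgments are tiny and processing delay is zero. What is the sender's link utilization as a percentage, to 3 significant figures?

t_tx = L/R = 2000/88000000000 = 2.27273e-08 s.
t_prop = 8770000/197000000 = 0.0445178 s; RTT = 0.0890355 s.
Cycle = t_tx + RTT = 0.0890356 s.
Utilization = t_tx / cycle = 2.27273e-08/0.0890356 = 0.0000255 %.

0.0000255 %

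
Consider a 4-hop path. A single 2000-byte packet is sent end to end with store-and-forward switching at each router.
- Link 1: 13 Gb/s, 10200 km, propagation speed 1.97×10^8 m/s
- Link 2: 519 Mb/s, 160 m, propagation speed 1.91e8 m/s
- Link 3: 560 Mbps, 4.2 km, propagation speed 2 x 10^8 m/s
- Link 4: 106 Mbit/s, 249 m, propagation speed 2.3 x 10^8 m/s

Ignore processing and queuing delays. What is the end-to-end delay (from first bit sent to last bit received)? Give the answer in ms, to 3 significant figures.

L = 2000 × 8 = 16000 bits.
Transmission delays (L/R per hop): 0.00123077, 0.0308285, 0.0285714, 0.150943 ms; sum = 0.211574 ms.
Propagation delays (d/s per hop): 51.7766, 0.000837696, 0.021, 0.00108261 ms; sum = 51.7996 ms.
End-to-end = 52.0 ms.

52.0 ms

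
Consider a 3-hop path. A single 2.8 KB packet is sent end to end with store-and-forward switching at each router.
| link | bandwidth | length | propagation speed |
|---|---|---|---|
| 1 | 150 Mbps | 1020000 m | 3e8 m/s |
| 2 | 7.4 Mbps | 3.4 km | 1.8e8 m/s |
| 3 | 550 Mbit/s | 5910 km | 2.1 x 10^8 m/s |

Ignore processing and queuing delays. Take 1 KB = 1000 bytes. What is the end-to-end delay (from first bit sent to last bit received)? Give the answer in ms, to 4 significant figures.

L = 22400 bits.
Transmission delays (L/R per hop): 0.149333, 3.02703, 0.0407273 ms; sum = 3.21709 ms.
Propagation delays (d/s per hop): 3.4, 0.0188889, 28.1429 ms; sum = 31.5617 ms.
End-to-end = 34.78 ms.

34.78 ms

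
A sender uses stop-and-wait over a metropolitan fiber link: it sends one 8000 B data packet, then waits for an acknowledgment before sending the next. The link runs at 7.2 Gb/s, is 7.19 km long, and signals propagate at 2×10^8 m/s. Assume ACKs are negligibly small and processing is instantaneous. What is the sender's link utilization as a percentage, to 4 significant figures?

11.00 %

t_tx = L/R = 64000/7200000000 = 8.88889e-06 s.
t_prop = 7190/200000000 = 3.595e-05 s; RTT = 7.19e-05 s.
Cycle = t_tx + RTT = 8.07889e-05 s.
Utilization = t_tx / cycle = 8.88889e-06/8.07889e-05 = 11.00 %.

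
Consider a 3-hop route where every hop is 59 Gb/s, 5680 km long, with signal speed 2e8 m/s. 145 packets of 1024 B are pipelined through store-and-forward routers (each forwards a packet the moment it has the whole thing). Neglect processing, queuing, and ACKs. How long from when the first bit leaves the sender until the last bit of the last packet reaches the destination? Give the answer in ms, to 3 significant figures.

Per-hop transmission t_tx = L/R = 8192/59000000000 = 0.000138847 ms.
Per-hop propagation t_prop = 5680000/200000000 = 28.4 ms.
Pipeline fill: first packet needs 3·t_tx to clear all hops; remaining 144 packets each add one t_tx.
Total = (3+145-1)·t_tx + 3·t_prop = 147·0.000138847 + 3·28.4 = 85.2 ms.

85.2 ms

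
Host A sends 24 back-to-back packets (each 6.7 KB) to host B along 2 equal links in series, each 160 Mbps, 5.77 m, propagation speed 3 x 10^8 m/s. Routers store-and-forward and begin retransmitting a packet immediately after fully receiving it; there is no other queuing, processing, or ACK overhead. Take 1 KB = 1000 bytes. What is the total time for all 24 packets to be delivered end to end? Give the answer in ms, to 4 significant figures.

8.375 ms

Per-hop transmission t_tx = L/R = 53600/160000000 = 0.335 ms.
Per-hop propagation t_prop = 5.77/300000000 = 1.92333e-05 ms.
Pipeline fill: first packet needs 2·t_tx to clear all hops; remaining 23 packets each add one t_tx.
Total = (2+24-1)·t_tx + 2·t_prop = 25·0.335 + 2·1.92333e-05 = 8.375 ms.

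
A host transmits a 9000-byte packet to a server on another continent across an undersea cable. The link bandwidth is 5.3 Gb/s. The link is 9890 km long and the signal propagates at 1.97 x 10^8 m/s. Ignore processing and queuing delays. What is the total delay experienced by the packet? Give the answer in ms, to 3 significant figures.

L = 9000 × 8 = 72000 bits.
Transmission delay = L/R = 72000 / 5300000000 = 0.0135849 ms.
Propagation delay = d/s = 9890000 m / 197000000 m/s = 50.203 ms.
Total = 50.2 ms.

50.2 ms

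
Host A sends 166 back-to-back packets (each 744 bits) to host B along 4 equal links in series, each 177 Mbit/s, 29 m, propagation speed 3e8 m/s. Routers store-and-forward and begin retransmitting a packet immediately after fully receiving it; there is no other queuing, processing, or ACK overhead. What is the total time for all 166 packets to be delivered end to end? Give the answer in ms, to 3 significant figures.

Per-hop transmission t_tx = L/R = 744/177000000 = 0.00420339 ms.
Per-hop propagation t_prop = 29/300000000 = 9.66667e-05 ms.
Pipeline fill: first packet needs 4·t_tx to clear all hops; remaining 165 packets each add one t_tx.
Total = (4+166-1)·t_tx + 4·t_prop = 169·0.00420339 + 4·9.66667e-05 = 0.711 ms.

0.711 ms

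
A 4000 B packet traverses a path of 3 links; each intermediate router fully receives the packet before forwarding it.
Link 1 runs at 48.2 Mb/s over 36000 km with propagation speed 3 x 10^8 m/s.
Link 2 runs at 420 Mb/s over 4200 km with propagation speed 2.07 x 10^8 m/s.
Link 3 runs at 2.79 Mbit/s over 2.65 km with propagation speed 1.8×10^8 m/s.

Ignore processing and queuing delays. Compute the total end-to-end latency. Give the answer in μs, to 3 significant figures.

L = 4000 × 8 = 32000 bits.
Transmission delays (L/R per hop): 663.9, 76.1905, 11469.5 μs; sum = 12209.6 μs.
Propagation delays (d/s per hop): 120000, 20289.9, 14.7222 μs; sum = 140305 μs.
End-to-end = 153000 μs.

153000 μs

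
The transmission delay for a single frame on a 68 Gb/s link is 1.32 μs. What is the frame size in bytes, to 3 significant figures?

L = R × t_tx = 68000000000 b/s × 1.32e-06 s = 89760 bits.
In bytes: 89760 / 8 = 11200 bytes.

11200 bytes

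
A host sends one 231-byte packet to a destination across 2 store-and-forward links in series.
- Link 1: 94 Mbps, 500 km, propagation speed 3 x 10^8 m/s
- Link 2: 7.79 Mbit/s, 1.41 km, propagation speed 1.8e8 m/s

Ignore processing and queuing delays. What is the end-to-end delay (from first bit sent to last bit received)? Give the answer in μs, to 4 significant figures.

L = 231 × 8 = 1848 bits.
Transmission delays (L/R per hop): 19.6596, 237.227 μs; sum = 256.887 μs.
Propagation delays (d/s per hop): 1666.67, 7.83333 μs; sum = 1674.5 μs.
End-to-end = 1931 μs.

1931 μs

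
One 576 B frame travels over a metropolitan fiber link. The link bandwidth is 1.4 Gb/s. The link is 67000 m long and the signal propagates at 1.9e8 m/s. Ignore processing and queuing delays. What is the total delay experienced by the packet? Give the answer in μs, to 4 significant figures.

355.9 μs

L = 576 × 8 = 4608 bits.
Transmission delay = L/R = 4608 / 1400000000 = 3.29143 μs.
Propagation delay = d/s = 67000 m / 190000000 m/s = 352.632 μs.
Total = 355.9 μs.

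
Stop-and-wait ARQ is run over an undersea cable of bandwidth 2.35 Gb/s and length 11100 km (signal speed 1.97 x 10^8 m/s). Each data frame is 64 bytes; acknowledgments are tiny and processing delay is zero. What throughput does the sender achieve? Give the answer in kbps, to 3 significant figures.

4.54 kbps

t_tx = L/R = 512/2350000000 = 2.17872e-07 s.
t_prop = 11100000/197000000 = 0.0563452 s; RTT = 0.11269 s.
Cycle = t_tx + RTT = 0.112691 s.
Throughput = L / cycle = 512 / 0.112691 = 4.54 kbps.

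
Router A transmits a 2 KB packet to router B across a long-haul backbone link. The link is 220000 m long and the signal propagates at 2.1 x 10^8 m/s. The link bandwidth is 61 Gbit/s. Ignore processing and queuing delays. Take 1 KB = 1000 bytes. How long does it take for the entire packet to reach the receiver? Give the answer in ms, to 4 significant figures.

1.048 ms

L = 16000 bits.
Transmission delay = L/R = 16000 / 61000000000 = 0.000262295 ms.
Propagation delay = d/s = 220000 m / 210000000 m/s = 1.04762 ms.
Total = 1.048 ms.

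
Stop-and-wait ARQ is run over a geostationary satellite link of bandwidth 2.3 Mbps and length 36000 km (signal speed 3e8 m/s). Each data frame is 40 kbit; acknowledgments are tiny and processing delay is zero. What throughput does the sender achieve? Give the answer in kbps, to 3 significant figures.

t_tx = L/R = 40000/2300000 = 0.0173913 s.
t_prop = 36000000/300000000 = 0.12 s; RTT = 0.24 s.
Cycle = t_tx + RTT = 0.257391 s.
Throughput = L / cycle = 40000 / 0.257391 = 155 kbps.

155 kbps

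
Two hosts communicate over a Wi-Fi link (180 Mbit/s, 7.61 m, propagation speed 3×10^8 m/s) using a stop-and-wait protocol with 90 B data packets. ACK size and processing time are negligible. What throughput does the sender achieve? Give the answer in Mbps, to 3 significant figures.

178 Mbps

t_tx = L/R = 720/180000000 = 4e-06 s.
t_prop = 7.61/300000000 = 2.53667e-08 s; RTT = 5.07333e-08 s.
Cycle = t_tx + RTT = 4.05073e-06 s.
Throughput = L / cycle = 720 / 4.05073e-06 = 178 Mbps.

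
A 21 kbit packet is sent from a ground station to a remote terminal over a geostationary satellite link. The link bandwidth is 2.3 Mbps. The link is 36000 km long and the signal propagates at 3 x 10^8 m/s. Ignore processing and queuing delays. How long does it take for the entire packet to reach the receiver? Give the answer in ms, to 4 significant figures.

129.1 ms

L = 21000 bits.
Transmission delay = L/R = 21000 / 2300000 = 9.13043 ms.
Propagation delay = d/s = 36000000 m / 300000000 m/s = 120 ms.
Total = 129.1 ms.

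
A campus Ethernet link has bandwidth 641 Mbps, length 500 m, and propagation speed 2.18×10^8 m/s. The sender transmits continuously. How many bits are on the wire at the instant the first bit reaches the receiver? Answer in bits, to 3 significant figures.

Propagation delay = 500 / 2.18e+08 = 2.29358e-06 s.
BDP = R × t_prop = 641000000 × 2.29358e-06 = 1470.18 bits.

1470 bits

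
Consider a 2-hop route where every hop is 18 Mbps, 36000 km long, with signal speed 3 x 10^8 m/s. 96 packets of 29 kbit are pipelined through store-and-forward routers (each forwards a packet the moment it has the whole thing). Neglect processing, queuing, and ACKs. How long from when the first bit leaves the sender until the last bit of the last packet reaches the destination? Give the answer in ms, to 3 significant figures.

396 ms

Per-hop transmission t_tx = L/R = 29000/18000000 = 1.61111 ms.
Per-hop propagation t_prop = 36000000/300000000 = 120 ms.
Pipeline fill: first packet needs 2·t_tx to clear all hops; remaining 95 packets each add one t_tx.
Total = (2+96-1)·t_tx + 2·t_prop = 97·1.61111 + 2·120 = 396 ms.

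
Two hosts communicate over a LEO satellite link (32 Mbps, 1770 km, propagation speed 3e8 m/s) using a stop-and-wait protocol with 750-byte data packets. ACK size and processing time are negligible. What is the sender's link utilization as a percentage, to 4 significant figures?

1.564 %

t_tx = L/R = 6000/32000000 = 0.0001875 s.
t_prop = 1770000/300000000 = 0.0059 s; RTT = 0.0118 s.
Cycle = t_tx + RTT = 0.0119875 s.
Utilization = t_tx / cycle = 0.0001875/0.0119875 = 1.564 %.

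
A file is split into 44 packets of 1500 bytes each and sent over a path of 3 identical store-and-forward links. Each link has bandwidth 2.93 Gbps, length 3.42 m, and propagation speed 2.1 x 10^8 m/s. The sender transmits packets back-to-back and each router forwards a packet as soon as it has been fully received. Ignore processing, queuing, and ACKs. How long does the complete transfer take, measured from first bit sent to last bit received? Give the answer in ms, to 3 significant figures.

Per-hop transmission t_tx = L/R = 12000/2930000000 = 0.00409556 ms.
Per-hop propagation t_prop = 3.42/210000000 = 1.62857e-05 ms.
Pipeline fill: first packet needs 3·t_tx to clear all hops; remaining 43 packets each add one t_tx.
Total = (3+44-1)·t_tx + 3·t_prop = 46·0.00409556 + 3·1.62857e-05 = 0.188 ms.

0.188 ms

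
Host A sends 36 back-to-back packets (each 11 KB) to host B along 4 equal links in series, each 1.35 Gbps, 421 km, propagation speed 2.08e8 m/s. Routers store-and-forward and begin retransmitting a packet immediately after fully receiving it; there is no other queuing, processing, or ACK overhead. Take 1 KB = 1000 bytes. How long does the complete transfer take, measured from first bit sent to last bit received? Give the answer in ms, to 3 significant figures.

10.6 ms

Per-hop transmission t_tx = L/R = 88000/1350000000 = 0.0651852 ms.
Per-hop propagation t_prop = 421000/208000000 = 2.02404 ms.
Pipeline fill: first packet needs 4·t_tx to clear all hops; remaining 35 packets each add one t_tx.
Total = (4+36-1)·t_tx + 4·t_prop = 39·0.0651852 + 4·2.02404 = 10.6 ms.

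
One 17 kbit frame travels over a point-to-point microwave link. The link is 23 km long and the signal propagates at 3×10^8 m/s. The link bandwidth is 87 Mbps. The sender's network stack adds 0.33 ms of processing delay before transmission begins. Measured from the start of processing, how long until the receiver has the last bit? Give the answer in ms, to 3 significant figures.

0.602 ms

L = 17000 bits.
Transmission delay = L/R = 17000 / 87000000 = 0.195402 ms.
Propagation delay = d/s = 23000 m / 300000000 m/s = 0.0766667 ms.
Plus processing delay 0.33 ms = 0.33 ms.
Total = 0.602 ms.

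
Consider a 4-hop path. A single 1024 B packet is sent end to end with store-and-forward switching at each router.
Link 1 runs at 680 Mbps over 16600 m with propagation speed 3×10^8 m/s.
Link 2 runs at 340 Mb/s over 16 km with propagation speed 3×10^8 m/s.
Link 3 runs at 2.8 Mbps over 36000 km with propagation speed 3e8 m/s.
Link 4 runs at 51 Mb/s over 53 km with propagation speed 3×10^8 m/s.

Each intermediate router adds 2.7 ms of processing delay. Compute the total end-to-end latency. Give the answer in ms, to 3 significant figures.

L = 1024 × 8 = 8192 bits.
Transmission delays (L/R per hop): 0.0120471, 0.0240941, 2.92571, 0.160627 ms; sum = 3.12248 ms.
Propagation delays (d/s per hop): 0.0553333, 0.0533333, 120, 0.176667 ms; sum = 120.285 ms.
Processing at 3 router(s): 3 × 2.7 ms = 8.1 ms.
End-to-end = 132 ms.

132 ms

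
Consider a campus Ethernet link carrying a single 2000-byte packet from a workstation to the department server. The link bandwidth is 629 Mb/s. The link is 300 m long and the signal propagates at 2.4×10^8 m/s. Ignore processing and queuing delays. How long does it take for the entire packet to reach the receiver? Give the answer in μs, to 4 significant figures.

26.69 μs

L = 2000 × 8 = 16000 bits.
Transmission delay = L/R = 16000 / 629000000 = 25.4372 μs.
Propagation delay = d/s = 300 m / 240000000 m/s = 1.25 μs.
Total = 26.69 μs.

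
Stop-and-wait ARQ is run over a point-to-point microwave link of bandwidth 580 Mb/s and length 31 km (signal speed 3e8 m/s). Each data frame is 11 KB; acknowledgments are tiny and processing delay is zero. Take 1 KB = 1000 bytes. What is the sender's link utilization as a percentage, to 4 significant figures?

t_tx = L/R = 88000/580000000 = 0.000151724 s.
t_prop = 31000/300000000 = 0.000103333 s; RTT = 0.000206667 s.
Cycle = t_tx + RTT = 0.000358391 s.
Utilization = t_tx / cycle = 0.000151724/0.000358391 = 42.33 %.

42.33 %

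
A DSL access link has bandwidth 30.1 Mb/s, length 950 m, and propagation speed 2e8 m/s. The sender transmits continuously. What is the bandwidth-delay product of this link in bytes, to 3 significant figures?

Propagation delay = 950 / 200000000 = 4.75e-06 s.
BDP = R × t_prop = 30100000 × 4.75e-06 = 142.975 bits.
In bytes: 142.975/8 = 17.9 bytes.

17.9 bytes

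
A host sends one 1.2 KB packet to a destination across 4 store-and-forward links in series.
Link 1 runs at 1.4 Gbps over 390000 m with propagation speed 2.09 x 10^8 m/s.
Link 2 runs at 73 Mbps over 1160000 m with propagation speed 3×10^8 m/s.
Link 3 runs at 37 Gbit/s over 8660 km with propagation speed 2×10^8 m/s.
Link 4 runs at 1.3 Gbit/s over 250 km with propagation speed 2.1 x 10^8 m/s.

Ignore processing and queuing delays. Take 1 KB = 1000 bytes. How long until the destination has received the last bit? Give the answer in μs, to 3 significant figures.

50400 μs

L = 9600 bits.
Transmission delays (L/R per hop): 6.85714, 131.507, 0.259459, 7.38462 μs; sum = 146.008 μs.
Propagation delays (d/s per hop): 1866.03, 3866.67, 43300, 1190.48 μs; sum = 50223.2 μs.
End-to-end = 50400 μs.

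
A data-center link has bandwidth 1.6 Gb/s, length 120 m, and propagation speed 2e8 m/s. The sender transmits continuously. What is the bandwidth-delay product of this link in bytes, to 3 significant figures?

Propagation delay = 120 / 200000000 = 6e-07 s.
BDP = R × t_prop = 1600000000 × 6e-07 = 960 bits.
In bytes: 960/8 = 120 bytes.

120 bytes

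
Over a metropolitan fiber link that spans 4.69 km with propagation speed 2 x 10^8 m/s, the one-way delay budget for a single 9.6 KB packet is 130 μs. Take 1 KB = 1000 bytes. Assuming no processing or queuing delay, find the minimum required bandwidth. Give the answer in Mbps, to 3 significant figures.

721 Mbps

L = 76800 bits.
Propagation delay = 4690 / 200000000 = 23.45 μs.
Transmission budget = 130 − 23.45 = 106.55 μs.
R ≥ L / t_tx = 76800 bits / 0.00010655 s = 721 Mbps.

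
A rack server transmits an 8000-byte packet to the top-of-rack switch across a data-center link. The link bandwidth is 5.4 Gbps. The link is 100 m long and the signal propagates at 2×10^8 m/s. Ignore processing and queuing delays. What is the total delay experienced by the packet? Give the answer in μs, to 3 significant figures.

12.4 μs

L = 8000 × 8 = 64000 bits.
Transmission delay = L/R = 64000 / 5400000000 = 11.8519 μs.
Propagation delay = d/s = 100 m / 200000000 m/s = 0.5 μs.
Total = 12.4 μs.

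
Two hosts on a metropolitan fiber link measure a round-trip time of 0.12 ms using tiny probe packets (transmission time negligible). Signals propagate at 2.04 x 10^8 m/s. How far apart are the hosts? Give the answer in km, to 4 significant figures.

12.24 km

One-way propagation = RTT/2 = 0.06 ms.
d = s × t = 204000000 × 6e-05 = 12.24 km.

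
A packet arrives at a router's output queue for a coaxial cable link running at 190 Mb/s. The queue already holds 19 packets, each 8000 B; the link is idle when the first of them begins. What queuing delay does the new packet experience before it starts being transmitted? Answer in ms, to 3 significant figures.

6.40 ms

Each queued packet: L/R = 64000/190000000 = 0.336842 ms.
19 queued → 6.4 ms.
Queuing delay = 6.40 ms.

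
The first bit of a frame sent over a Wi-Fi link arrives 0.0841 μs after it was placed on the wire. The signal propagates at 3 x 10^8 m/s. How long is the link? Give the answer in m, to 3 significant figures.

d = s × t_prop = 300000000 × 8.41e-08 = 25.2 m.

25.2 m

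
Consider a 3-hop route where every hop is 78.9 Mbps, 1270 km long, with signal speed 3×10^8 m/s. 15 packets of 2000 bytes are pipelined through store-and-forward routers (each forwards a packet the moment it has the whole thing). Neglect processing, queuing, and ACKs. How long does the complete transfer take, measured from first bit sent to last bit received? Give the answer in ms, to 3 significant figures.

Per-hop transmission t_tx = L/R = 16000/78900000 = 0.202788 ms.
Per-hop propagation t_prop = 1270000/300000000 = 4.23333 ms.
Pipeline fill: first packet needs 3·t_tx to clear all hops; remaining 14 packets each add one t_tx.
Total = (3+15-1)·t_tx + 3·t_prop = 17·0.202788 + 3·4.23333 = 16.1 ms.

16.1 ms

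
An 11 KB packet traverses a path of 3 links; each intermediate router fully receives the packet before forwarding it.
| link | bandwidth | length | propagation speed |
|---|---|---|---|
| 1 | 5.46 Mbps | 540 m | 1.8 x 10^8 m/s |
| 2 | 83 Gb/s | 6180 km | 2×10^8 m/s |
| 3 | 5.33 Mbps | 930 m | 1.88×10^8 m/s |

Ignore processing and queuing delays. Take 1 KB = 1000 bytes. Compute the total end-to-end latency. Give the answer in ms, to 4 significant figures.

63.54 ms

L = 88000 bits.
Transmission delays (L/R per hop): 16.1172, 0.00106024, 16.5103 ms; sum = 32.6286 ms.
Propagation delays (d/s per hop): 0.003, 30.9, 0.00494681 ms; sum = 30.9079 ms.
End-to-end = 63.54 ms.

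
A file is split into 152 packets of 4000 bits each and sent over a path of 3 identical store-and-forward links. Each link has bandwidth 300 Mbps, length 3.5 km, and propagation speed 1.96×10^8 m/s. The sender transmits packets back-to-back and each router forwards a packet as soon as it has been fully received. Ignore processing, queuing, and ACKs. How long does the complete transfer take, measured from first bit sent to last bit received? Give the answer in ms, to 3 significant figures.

2.11 ms

Per-hop transmission t_tx = L/R = 4000/300000000 = 0.0133333 ms.
Per-hop propagation t_prop = 3500/196000000 = 0.0178571 ms.
Pipeline fill: first packet needs 3·t_tx to clear all hops; remaining 151 packets each add one t_tx.
Total = (3+152-1)·t_tx + 3·t_prop = 154·0.0133333 + 3·0.0178571 = 2.11 ms.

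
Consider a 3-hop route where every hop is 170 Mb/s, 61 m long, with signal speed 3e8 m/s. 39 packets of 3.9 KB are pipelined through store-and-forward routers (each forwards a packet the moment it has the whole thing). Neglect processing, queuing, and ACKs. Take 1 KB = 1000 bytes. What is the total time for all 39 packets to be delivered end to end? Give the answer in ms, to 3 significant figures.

7.53 ms

Per-hop transmission t_tx = L/R = 31200/170000000 = 0.183529 ms.
Per-hop propagation t_prop = 61/300000000 = 0.000203333 ms.
Pipeline fill: first packet needs 3·t_tx to clear all hops; remaining 38 packets each add one t_tx.
Total = (3+39-1)·t_tx + 3·t_prop = 41·0.183529 + 3·0.000203333 = 7.53 ms.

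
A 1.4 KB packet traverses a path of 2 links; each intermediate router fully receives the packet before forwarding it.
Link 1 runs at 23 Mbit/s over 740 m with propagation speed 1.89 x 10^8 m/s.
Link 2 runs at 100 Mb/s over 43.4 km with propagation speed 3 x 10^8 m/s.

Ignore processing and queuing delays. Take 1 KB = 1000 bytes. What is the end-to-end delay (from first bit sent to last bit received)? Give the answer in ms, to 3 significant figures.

0.748 ms

L = 11200 bits.
Transmission delays (L/R per hop): 0.486957, 0.112 ms; sum = 0.598957 ms.
Propagation delays (d/s per hop): 0.00391534, 0.144667 ms; sum = 0.148582 ms.
End-to-end = 0.748 ms.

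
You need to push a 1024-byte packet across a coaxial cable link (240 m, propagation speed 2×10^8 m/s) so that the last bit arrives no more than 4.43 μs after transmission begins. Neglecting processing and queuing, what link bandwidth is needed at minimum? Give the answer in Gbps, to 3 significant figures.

2.54 Gbps

L = 8192 bits.
Propagation delay = 240 / 200000000 = 1.2 μs.
Transmission budget = 4.43 − 1.2 = 3.23 μs.
R ≥ L / t_tx = 8192 bits / 3.23e-06 s = 2.54 Gbps.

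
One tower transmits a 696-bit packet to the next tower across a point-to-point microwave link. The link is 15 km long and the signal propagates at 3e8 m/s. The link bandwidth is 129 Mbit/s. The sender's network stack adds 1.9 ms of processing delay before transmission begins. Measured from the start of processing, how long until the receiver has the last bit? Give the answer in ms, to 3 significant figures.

1.96 ms

Transmission delay = L/R = 696 / 129000000 = 0.00539535 ms.
Propagation delay = d/s = 15000 m / 300000000 m/s = 0.05 ms.
Plus processing delay 1.9 ms = 1.9 ms.
Total = 1.96 ms.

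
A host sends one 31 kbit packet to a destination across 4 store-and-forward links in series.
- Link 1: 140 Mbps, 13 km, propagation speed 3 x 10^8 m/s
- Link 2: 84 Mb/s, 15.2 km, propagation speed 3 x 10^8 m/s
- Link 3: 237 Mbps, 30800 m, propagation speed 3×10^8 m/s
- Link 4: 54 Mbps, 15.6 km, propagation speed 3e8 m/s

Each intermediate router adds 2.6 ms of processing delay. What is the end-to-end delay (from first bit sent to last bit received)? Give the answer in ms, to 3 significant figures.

9.34 ms

L = 31000 bits.
Transmission delays (L/R per hop): 0.221429, 0.369048, 0.130802, 0.574074 ms; sum = 1.29535 ms.
Propagation delays (d/s per hop): 0.0433333, 0.0506667, 0.102667, 0.052 ms; sum = 0.248667 ms.
Processing at 3 router(s): 3 × 2.6 ms = 7.8 ms.
End-to-end = 9.34 ms.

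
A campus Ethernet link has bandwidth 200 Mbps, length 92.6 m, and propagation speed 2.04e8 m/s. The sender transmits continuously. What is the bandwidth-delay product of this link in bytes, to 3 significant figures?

Propagation delay = 92.6 / 204000000 = 4.53922e-07 s.
BDP = R × t_prop = 200000000 × 4.53922e-07 = 90.7843 bits.
In bytes: 90.7843/8 = 11.3 bytes.

11.3 bytes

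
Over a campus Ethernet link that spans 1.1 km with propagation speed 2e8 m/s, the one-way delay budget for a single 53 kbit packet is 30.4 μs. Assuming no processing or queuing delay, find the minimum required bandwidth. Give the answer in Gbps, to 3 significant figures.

Propagation delay = 1100 / 200000000 = 5.5 μs.
Transmission budget = 30.4 − 5.5 = 24.9 μs.
R ≥ L / t_tx = 53000 bits / 2.49e-05 s = 2.13 Gbps.

2.13 Gbps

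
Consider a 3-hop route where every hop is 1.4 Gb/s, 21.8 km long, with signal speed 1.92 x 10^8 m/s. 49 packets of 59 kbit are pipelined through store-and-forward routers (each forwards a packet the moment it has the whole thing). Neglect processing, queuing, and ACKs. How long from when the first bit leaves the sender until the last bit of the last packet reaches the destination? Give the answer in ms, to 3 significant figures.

2.49 ms

Per-hop transmission t_tx = L/R = 59000/1400000000 = 0.0421429 ms.
Per-hop propagation t_prop = 21800/192000000 = 0.113542 ms.
Pipeline fill: first packet needs 3·t_tx to clear all hops; remaining 48 packets each add one t_tx.
Total = (3+49-1)·t_tx + 3·t_prop = 51·0.0421429 + 3·0.113542 = 2.49 ms.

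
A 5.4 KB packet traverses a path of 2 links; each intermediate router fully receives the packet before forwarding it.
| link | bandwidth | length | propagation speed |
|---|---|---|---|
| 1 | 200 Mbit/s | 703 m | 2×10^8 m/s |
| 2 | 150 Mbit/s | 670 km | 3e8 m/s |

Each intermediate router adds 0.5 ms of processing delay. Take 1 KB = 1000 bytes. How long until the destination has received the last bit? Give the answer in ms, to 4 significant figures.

3.241 ms

L = 43200 bits.
Transmission delays (L/R per hop): 0.216, 0.288 ms; sum = 0.504 ms.
Propagation delays (d/s per hop): 0.003515, 2.23333 ms; sum = 2.23685 ms.
Processing at 1 router(s): 1 × 0.5 ms = 0.5 ms.
End-to-end = 3.241 ms.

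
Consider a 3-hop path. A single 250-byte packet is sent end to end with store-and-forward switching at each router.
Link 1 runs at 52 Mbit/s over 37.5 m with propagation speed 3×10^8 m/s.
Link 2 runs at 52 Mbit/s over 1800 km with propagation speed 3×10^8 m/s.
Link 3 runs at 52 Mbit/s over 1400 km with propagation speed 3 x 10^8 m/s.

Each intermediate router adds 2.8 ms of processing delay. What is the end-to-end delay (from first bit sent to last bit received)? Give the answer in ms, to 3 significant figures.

L = 250 × 8 = 2000 bits.
Transmission delay per hop = L/R = 2000/52000000 = 0.0384615 ms; 3 hops → 0.115385 ms.
Propagation delays (d/s per hop): 0.000125, 6, 4.66667 ms; sum = 10.6668 ms.
Processing at 2 router(s): 2 × 2.8 ms = 5.6 ms.
End-to-end = 16.4 ms.

16.4 ms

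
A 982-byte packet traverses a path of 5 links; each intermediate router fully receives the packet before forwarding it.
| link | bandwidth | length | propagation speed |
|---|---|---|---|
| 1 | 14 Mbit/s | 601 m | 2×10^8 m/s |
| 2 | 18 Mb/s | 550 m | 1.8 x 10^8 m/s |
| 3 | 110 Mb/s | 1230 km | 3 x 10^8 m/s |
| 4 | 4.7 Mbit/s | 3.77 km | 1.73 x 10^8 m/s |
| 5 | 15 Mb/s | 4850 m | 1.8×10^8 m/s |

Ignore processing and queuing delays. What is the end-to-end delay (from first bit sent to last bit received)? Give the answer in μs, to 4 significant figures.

L = 982 × 8 = 7856 bits.
Transmission delays (L/R per hop): 561.143, 436.444, 71.4182, 1671.49, 523.733 μs; sum = 3264.23 μs.
Propagation delays (d/s per hop): 3.005, 3.05556, 4100, 21.7919, 26.9444 μs; sum = 4154.8 μs.
End-to-end = 7419 μs.

7419 μs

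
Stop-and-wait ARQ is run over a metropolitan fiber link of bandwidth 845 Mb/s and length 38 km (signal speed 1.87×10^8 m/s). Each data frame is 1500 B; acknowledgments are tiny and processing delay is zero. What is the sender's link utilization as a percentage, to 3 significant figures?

t_tx = L/R = 12000/845000000 = 1.42012e-05 s.
t_prop = 38000/187000000 = 0.000203209 s; RTT = 0.000406417 s.
Cycle = t_tx + RTT = 0.000420618 s.
Utilization = t_tx / cycle = 1.42012e-05/0.000420618 = 3.38 %.

3.38 %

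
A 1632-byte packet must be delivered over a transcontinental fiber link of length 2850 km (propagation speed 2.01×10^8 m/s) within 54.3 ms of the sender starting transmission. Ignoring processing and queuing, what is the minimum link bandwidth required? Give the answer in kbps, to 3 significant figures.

325 kbps

L = 13056 bits.
Propagation delay = 2850000 / 2.01e+08 = 14.1791 ms.
Transmission budget = 54.3 − 14.1791 = 40.1209 ms.
R ≥ L / t_tx = 13056 bits / 0.0401209 s = 325 kbps.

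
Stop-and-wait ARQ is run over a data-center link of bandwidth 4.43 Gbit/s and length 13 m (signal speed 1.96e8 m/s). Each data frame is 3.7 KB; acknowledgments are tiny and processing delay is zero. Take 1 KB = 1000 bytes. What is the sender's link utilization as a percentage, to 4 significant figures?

t_tx = L/R = 29600/4430000000 = 6.68172e-06 s.
t_prop = 13/196000000 = 6.63265e-08 s; RTT = 1.32653e-07 s.
Cycle = t_tx + RTT = 6.81437e-06 s.
Utilization = t_tx / cycle = 6.68172e-06/6.81437e-06 = 98.05 %.

98.05 %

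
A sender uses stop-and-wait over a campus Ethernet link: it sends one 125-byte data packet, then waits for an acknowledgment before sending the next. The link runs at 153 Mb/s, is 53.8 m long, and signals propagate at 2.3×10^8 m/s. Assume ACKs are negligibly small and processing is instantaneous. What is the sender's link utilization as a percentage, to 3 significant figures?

93.3 %

t_tx = L/R = 1000/153000000 = 6.53595e-06 s.
t_prop = 53.8/2.3e+08 = 2.33913e-07 s; RTT = 4.67826e-07 s.
Cycle = t_tx + RTT = 7.00377e-06 s.
Utilization = t_tx / cycle = 6.53595e-06/7.00377e-06 = 93.3 %.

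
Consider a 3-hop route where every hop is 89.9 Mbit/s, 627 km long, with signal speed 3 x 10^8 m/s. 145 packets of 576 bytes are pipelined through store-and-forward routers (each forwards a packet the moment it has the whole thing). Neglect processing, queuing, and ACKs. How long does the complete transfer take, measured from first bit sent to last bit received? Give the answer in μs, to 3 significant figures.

13800 μs

Per-hop transmission t_tx = L/R = 4608/89900000 = 51.257 μs.
Per-hop propagation t_prop = 627000/300000000 = 2090 μs.
Pipeline fill: first packet needs 3·t_tx to clear all hops; remaining 144 packets each add one t_tx.
Total = (3+145-1)·t_tx + 3·t_prop = 147·51.257 + 3·2090 = 13800 μs.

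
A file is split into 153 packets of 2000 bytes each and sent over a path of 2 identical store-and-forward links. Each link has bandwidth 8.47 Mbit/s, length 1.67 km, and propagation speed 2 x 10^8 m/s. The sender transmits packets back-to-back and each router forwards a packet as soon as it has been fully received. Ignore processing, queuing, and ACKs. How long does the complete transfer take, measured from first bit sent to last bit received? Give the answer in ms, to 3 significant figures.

Per-hop transmission t_tx = L/R = 16000/8470000 = 1.88902 ms.
Per-hop propagation t_prop = 1670/200000000 = 0.00835 ms.
Pipeline fill: first packet needs 2·t_tx to clear all hops; remaining 152 packets each add one t_tx.
Total = (2+153-1)·t_tx + 2·t_prop = 154·1.88902 + 2·0.00835 = 291 ms.

291 ms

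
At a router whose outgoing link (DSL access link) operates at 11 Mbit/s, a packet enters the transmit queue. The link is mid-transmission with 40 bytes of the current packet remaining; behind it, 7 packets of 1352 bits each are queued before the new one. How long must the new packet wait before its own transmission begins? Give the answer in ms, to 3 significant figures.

0.889 ms

Each queued packet: L/R = 1352/11000000 = 0.122909 ms.
7 queued → 0.860364 ms.
Plus remaining 320 bits of current packet: 0.0290909 ms.
Queuing delay = 0.889 ms.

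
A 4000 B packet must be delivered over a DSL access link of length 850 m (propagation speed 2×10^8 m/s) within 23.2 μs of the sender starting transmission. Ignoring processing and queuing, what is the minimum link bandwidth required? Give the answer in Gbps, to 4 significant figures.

1.689 Gbps

L = 32000 bits.
Propagation delay = 850 / 200000000 = 4.25 μs.
Transmission budget = 23.2 − 4.25 = 18.95 μs.
R ≥ L / t_tx = 32000 bits / 1.895e-05 s = 1.689 Gbps.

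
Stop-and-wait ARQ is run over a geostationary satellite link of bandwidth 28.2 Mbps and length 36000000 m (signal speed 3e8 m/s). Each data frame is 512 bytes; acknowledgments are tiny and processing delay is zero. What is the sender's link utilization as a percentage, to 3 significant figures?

0.0605 %

t_tx = L/R = 4096/28200000 = 0.000145248 s.
t_prop = 36000000/300000000 = 0.12 s; RTT = 0.24 s.
Cycle = t_tx + RTT = 0.240145 s.
Utilization = t_tx / cycle = 0.000145248/0.240145 = 0.0605 %.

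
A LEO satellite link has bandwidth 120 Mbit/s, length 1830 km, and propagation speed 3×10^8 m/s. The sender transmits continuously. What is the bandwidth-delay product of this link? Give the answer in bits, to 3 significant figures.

Propagation delay = 1830000 / 300000000 = 0.0061 s.
BDP = R × t_prop = 120000000 × 0.0061 = 732000 bits.

732000 bits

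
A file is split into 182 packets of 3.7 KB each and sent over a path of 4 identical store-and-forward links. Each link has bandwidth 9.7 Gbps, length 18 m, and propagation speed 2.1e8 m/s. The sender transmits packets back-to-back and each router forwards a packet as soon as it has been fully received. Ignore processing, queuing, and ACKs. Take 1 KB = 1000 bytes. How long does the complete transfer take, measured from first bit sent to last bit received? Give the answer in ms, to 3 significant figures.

Per-hop transmission t_tx = L/R = 29600/9700000000 = 0.00305155 ms.
Per-hop propagation t_prop = 18/210000000 = 8.57143e-05 ms.
Pipeline fill: first packet needs 4·t_tx to clear all hops; remaining 181 packets each add one t_tx.
Total = (4+182-1)·t_tx + 4·t_prop = 185·0.00305155 + 4·8.57143e-05 = 0.565 ms.

0.565 ms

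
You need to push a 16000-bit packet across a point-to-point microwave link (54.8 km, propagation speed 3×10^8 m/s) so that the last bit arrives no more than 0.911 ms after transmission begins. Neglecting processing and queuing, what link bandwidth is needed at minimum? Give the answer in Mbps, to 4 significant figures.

21.97 Mbps

Propagation delay = 54800 / 300000000 = 0.182667 ms.
Transmission budget = 0.911 − 0.182667 = 0.728333 ms.
R ≥ L / t_tx = 16000 bits / 0.000728333 s = 21.97 Mbps.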